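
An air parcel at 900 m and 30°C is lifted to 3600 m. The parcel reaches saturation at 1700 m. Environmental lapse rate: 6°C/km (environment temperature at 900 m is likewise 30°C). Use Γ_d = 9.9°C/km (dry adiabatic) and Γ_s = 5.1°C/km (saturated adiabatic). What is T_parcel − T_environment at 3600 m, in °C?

Parcel:
  900–1700 m, dry: Δz = 0.8 km ⇒ ΔT = -7.92°C; T = 22.08°C
  1700–3600 m, saturated: Δz = 1.9 km ⇒ ΔT = -9.69°C; T = 12.39°C
Environment:
  900–3600 m, environment: Δz = 2.7 km ⇒ ΔT = -16.2°C; T = 13.8°C
T_parcel − T_env = 12.39 − 13.8 = -1.41°C

-1.41°C (parcel cooler than environment)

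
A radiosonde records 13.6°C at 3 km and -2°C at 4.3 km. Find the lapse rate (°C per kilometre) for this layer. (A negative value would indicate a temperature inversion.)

12°C/km

Γ = −ΔT/Δz = (13.6 − (-2)) / (4300 − 3000) m
  = 15.6°C / 1.3 km = 12°C/km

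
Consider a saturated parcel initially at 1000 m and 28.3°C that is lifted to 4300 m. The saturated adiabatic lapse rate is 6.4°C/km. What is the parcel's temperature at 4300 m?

Saturated adiabatic to 4300 m: -6.4 × 3.3 km = -21.12°C, so T = 7.18°C.

7.18°C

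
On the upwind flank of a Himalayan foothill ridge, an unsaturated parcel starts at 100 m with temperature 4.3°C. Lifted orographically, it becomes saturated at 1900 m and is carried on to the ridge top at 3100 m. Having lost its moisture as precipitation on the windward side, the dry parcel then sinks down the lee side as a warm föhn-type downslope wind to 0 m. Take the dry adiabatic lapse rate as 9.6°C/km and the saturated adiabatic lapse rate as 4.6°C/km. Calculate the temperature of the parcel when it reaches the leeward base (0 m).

11.26°C

Dry to 1900 m: -9.6 × 1.8 km = -17.28°C, so T = -12.98°C.
Saturated to 3100 m: -4.6 × 1.2 km = -5.52°C, so T = -18.5°C.
Dry descent to 0 m: +9.6 × 3.1 km = +29.76°C, so T = 11.26°C.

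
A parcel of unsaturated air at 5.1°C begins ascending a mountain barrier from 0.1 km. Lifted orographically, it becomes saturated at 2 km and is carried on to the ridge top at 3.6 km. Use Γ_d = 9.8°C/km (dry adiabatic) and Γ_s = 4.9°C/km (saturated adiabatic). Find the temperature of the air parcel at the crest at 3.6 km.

-21.36°C

100 → 2000 m (dry, 9.8°C/km): ΔT = -9.8 × 1.9 = -18.62°C → T = -13.52°C
2000 → 3600 m (saturated, 4.9°C/km): ΔT = -4.9 × 1.6 = -7.84°C → T = -21.36°C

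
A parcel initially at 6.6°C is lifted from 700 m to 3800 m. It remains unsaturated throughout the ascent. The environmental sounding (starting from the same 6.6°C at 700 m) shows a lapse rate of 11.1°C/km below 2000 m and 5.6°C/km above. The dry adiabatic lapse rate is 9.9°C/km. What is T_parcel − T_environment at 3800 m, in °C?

Parcel:
  700–3800 m, dry: Δz = 3.1 km ⇒ ΔT = -30.69°C; T = -24.09°C
Environment:
  700–2000 m, environment, lower layer: Δz = 1.3 km ⇒ ΔT = -14.43°C; T = -7.83°C
  2000–3800 m, environment, upper layer: Δz = 1.8 km ⇒ ΔT = -10.08°C; T = -17.91°C
T_parcel − T_env = -24.09 − (-17.91) = -6.18°C

-6.18°C (parcel cooler than environment)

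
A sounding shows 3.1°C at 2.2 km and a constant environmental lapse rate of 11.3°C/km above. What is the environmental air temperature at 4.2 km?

-19.5°C

From 2200 m to 4200 m (environmental): cools by 11.3 × 2 = 22.6°C, giving -19.5°C.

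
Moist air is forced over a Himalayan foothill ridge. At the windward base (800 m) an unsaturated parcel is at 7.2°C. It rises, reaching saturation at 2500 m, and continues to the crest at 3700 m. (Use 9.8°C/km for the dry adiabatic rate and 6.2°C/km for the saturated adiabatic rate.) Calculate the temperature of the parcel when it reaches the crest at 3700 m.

-16.9°C

800 → 2500 m (dry, 9.8°C/km): ΔT = -9.8 × 1.7 = -16.66°C → T = -9.46°C
2500 → 3700 m (saturated, 6.2°C/km): ΔT = -6.2 × 1.2 = -7.44°C → T = -16.9°C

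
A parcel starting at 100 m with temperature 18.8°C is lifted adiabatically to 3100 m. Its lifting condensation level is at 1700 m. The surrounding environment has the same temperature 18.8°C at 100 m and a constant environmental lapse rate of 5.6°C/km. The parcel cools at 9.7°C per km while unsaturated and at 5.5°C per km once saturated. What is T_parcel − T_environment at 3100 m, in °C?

Parcel:
  100 → 1700 m (dry, 9.7°C/km): ΔT = -9.7 × 1.6 = -15.52°C → T = 3.28°C
  1700 → 3100 m (saturated, 5.5°C/km): ΔT = -5.5 × 1.4 = -7.7°C → T = -4.42°C
Environment:
  100 → 3100 m (environment, 5.6°C/km): ΔT = -5.6 × 3 = -16.8°C → T = 2°C
T_parcel − T_env = -4.42 − 2 = -6.42°C

-6.42°C (parcel cooler than environment)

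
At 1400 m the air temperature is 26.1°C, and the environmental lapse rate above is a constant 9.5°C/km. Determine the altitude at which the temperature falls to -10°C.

Height above start = (26.1 − (-10)) / 9.5 = 3.8 km
Altitude = 1400 m + 3800 m = 5200 m

5200 m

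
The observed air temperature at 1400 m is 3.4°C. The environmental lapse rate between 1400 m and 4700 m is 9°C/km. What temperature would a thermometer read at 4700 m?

From 1400 m to 4700 m (environmental): cools by 9 × 3.3 = 29.7°C, giving -26.3°C.

-26.3°C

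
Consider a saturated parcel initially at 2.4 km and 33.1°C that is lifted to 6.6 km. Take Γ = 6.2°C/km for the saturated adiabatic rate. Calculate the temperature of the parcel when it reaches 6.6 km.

7.06°C

2400–6600 m, saturated adiabatic: Δz = 4.2 km ⇒ ΔT = -26.04°C; T = 7.06°C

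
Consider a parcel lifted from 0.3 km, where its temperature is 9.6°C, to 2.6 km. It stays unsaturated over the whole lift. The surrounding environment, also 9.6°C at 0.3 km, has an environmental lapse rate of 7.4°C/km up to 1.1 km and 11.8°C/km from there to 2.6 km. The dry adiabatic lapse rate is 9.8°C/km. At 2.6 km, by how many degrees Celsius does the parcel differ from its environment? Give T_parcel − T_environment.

+1.08°C (parcel warmer than environment)

Parcel:
  From 300 m to 2600 m (dry): cools by 9.8 × 2.3 = 22.54°C, giving -12.94°C.
Environment:
  From 300 m to 1100 m (environment, lower layer): cools by 7.4 × 0.8 = 5.92°C, giving 3.68°C.
  From 1100 m to 2600 m (environment, upper layer): cools by 11.8 × 1.5 = 17.7°C, giving -14.02°C.
T_parcel − T_env = -12.94 − (-14.02) = +1.08°C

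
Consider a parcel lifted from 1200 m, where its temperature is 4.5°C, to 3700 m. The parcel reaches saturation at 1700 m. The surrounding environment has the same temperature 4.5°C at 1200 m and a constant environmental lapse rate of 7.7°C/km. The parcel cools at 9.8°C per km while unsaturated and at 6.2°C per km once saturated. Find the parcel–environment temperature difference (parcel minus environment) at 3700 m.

+1.95°C (parcel warmer than environment)

Parcel:
  From 1200 m to 1700 m (dry): cools by 9.8 × 0.5 = 4.9°C, giving -0.4°C.
  From 1700 m to 3700 m (saturated): cools by 6.2 × 2 = 12.4°C, giving -12.8°C.
Environment:
  From 1200 m to 3700 m (environment): cools by 7.7 × 2.5 = 19.25°C, giving -14.75°C.
T_parcel − T_env = -12.8 − (-14.75) = +1.95°C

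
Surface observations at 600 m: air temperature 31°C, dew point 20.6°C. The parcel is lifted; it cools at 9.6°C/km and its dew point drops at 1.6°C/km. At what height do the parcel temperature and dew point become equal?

T and T_d converge at 9.6 − 1.6 = 8°C per km
Height above start = (31 − 20.6) / 8 = 1.3 km
LCL altitude = 600 m + 1300 m = 1900 m

1900 m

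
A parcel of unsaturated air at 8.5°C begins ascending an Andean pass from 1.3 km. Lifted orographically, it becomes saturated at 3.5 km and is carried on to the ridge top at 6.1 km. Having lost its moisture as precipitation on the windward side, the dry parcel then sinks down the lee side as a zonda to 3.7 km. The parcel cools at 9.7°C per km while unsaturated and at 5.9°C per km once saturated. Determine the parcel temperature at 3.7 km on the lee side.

1300 → 3500 m (dry, 9.7°C/km): ΔT = -9.7 × 2.2 = -21.34°C → T = -12.84°C
3500 → 6100 m (saturated, 5.9°C/km): ΔT = -5.9 × 2.6 = -15.34°C → T = -28.18°C
6100 → 3700 m (dry descent, 9.7°C/km): ΔT = +9.7 × 2.4 = +23.28°C → T = -4.9°C

-4.9°C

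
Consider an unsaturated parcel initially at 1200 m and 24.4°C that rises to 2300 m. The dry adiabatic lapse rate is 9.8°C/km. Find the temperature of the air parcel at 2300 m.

13.62°C

1200 → 2300 m (dry adiabatic, 9.8°C/km): ΔT = -9.8 × 1.1 = -10.78°C → T = 13.62°C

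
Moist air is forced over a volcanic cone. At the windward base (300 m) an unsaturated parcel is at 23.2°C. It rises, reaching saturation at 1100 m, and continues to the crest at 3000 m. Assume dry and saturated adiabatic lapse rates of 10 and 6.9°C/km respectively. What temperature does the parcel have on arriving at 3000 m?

Dry to 1100 m: -10 × 0.8 km = -8°C, so T = 15.2°C.
Saturated to 3000 m: -6.9 × 1.9 km = -13.11°C, so T = 2.09°C.

2.09°C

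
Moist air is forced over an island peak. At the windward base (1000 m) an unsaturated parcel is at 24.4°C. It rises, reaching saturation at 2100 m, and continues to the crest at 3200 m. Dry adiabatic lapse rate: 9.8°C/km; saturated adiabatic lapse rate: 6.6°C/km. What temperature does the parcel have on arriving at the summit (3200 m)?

1000 → 2100 m (dry, 9.8°C/km): ΔT = -9.8 × 1.1 = -10.78°C → T = 13.62°C
2100 → 3200 m (saturated, 6.6°C/km): ΔT = -6.6 × 1.1 = -7.26°C → T = 6.36°C

6.36°C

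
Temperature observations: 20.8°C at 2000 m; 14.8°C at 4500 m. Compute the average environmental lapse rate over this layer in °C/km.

2.4°C/km

Γ = −ΔT/Δz = (20.8 − 14.8) / (4500 − 2000) m
  = 6°C / 2.5 km = 2.4°C/km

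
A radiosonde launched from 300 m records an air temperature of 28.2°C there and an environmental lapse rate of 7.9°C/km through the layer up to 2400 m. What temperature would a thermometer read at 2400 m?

11.61°C

From 300 m to 2400 m (environmental): cools by 7.9 × 2.1 = 16.59°C, giving 11.61°C.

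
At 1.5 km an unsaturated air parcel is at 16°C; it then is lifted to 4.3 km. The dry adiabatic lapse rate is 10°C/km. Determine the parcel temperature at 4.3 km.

1500–4300 m, dry adiabatic: Δz = 2.8 km ⇒ ΔT = -28°C; T = -12°C

-12°C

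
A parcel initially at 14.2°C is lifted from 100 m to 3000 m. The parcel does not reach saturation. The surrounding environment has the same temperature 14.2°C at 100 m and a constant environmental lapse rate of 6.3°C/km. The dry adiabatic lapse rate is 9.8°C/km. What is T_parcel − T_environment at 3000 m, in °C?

Parcel:
  100 → 3000 m (dry, 9.8°C/km): ΔT = -9.8 × 2.9 = -28.42°C → T = -14.22°C
Environment:
  100 → 3000 m (environment, 6.3°C/km): ΔT = -6.3 × 2.9 = -18.27°C → T = -4.07°C
T_parcel − T_env = -14.22 − (-4.07) = -10.15°C

-10.15°C (parcel cooler than environment)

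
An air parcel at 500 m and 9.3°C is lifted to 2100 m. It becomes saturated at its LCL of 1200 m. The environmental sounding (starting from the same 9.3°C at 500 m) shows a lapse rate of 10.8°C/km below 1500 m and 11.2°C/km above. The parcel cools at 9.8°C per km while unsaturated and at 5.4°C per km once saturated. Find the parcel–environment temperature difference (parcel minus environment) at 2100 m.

Parcel:
  From 500 m to 1200 m (dry): cools by 9.8 × 0.7 = 6.86°C, giving 2.44°C.
  From 1200 m to 2100 m (saturated): cools by 5.4 × 0.9 = 4.86°C, giving -2.42°C.
Environment:
  From 500 m to 1500 m (environment, lower layer): cools by 10.8 × 1 = 10.8°C, giving -1.5°C.
  From 1500 m to 2100 m (environment, upper layer): cools by 11.2 × 0.6 = 6.72°C, giving -8.22°C.
T_parcel − T_env = -2.42 − (-8.22) = +5.8°C

+5.8°C (parcel warmer than environment)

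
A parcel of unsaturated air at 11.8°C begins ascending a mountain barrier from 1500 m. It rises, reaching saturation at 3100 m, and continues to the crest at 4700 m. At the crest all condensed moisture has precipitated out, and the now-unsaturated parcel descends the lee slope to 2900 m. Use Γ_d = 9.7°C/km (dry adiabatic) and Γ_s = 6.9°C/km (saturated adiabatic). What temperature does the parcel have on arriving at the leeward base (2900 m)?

2.7°C

Dry to 3100 m: -9.7 × 1.6 km = -15.52°C, so T = -3.72°C.
Saturated to 4700 m: -6.9 × 1.6 km = -11.04°C, so T = -14.76°C.
Dry descent to 2900 m: +9.7 × 1.8 km = +17.46°C, so T = 2.7°C.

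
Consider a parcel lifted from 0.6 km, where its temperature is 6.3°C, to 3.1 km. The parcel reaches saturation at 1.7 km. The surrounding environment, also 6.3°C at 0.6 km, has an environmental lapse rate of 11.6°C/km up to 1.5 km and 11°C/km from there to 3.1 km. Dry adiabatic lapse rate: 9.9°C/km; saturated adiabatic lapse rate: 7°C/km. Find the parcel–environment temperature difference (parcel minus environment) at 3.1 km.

+7.35°C (parcel warmer than environment)

Parcel:
  Dry to 1700 m: -9.9 × 1.1 km = -10.89°C, so T = -4.59°C.
  Saturated to 3100 m: -7 × 1.4 km = -9.8°C, so T = -14.39°C.
Environment:
  Environment, lower layer to 1500 m: -11.6 × 0.9 km = -10.44°C, so T = -4.14°C.
  Environment, upper layer to 3100 m: -11 × 1.6 km = -17.6°C, so T = -21.74°C.
T_parcel − T_env = -14.39 − (-21.74) = +7.35°C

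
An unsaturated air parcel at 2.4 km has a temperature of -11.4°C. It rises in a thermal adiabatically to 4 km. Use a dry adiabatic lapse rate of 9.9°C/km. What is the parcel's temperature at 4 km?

-27.24°C

2400–4000 m, dry adiabatic: Δz = 1.6 km ⇒ ΔT = -15.84°C; T = -27.24°C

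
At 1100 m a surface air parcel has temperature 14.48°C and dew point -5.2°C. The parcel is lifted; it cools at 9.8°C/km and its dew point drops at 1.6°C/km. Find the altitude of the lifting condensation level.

3500 m

T and T_d converge at 9.8 − 1.6 = 8.2°C per km
Height above start = (14.48 − (-5.2)) / 8.2 = 2.4 km
LCL altitude = 1100 m + 2400 m = 3500 m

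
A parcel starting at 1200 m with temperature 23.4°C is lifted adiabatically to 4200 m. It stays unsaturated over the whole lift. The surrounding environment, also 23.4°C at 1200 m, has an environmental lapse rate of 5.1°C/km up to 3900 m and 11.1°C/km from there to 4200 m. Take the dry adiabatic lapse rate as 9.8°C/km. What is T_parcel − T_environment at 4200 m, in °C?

-12.3°C (parcel cooler than environment)

Parcel:
  Dry to 4200 m: -9.8 × 3 km = -29.4°C, so T = -6°C.
Environment:
  Environment, lower layer to 3900 m: -5.1 × 2.7 km = -13.77°C, so T = 9.63°C.
  Environment, upper layer to 4200 m: -11.1 × 0.3 km = -3.33°C, so T = 6.3°C.
T_parcel − T_env = -6 − 6.3 = -12.3°C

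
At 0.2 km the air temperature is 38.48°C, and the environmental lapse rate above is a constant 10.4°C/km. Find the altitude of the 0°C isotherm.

Height above start = (38.48 − 0) / 10.4 = 3.7 km
Altitude = 200 m + 3700 m = 3900 m

3.9 km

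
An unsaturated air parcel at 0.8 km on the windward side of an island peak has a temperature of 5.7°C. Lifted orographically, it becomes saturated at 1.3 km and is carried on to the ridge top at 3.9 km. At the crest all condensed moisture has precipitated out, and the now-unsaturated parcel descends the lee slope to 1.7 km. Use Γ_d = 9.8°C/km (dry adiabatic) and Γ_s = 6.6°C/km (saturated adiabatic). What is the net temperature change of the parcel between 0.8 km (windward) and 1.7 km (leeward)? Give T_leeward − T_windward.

-0.5°C

800 → 1300 m (dry, 9.8°C/km): ΔT = -9.8 × 0.5 = -4.9°C → T = 0.8°C
1300 → 3900 m (saturated, 6.6°C/km): ΔT = -6.6 × 2.6 = -17.16°C → T = -16.36°C
3900 → 1700 m (dry descent, 9.8°C/km): ΔT = +9.8 × 2.2 = +21.56°C → T = 5.2°C
Net change vs windward start: 5.2 − 5.7 = -0.5°C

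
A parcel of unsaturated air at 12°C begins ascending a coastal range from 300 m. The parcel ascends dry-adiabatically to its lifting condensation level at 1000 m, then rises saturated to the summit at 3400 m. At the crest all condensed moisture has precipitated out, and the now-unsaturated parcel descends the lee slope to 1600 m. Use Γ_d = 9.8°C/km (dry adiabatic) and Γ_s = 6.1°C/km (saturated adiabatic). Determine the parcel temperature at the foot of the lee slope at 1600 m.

From 300 m to 1000 m (dry): cools by 9.8 × 0.7 = 6.86°C, giving 5.14°C.
From 1000 m to 3400 m (saturated): cools by 6.1 × 2.4 = 14.64°C, giving -9.5°C.
From 3400 m to 1600 m (dry descent): warms by 9.8 × 1.8 = 17.64°C, giving 8.14°C.

8.14°C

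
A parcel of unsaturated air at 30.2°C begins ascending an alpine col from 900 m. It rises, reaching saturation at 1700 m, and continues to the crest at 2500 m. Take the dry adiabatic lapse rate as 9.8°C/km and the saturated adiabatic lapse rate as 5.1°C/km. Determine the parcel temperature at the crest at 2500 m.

18.28°C

900–1700 m, dry: Δz = 0.8 km ⇒ ΔT = -7.84°C; T = 22.36°C
1700–2500 m, saturated: Δz = 0.8 km ⇒ ΔT = -4.08°C; T = 18.28°C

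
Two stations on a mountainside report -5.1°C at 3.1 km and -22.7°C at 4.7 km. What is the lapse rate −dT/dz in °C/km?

Γ = −ΔT/Δz = (-5.1 − (-22.7)) / (4700 − 3100) m
  = 17.6°C / 1.6 km = 11°C/km

11°C/km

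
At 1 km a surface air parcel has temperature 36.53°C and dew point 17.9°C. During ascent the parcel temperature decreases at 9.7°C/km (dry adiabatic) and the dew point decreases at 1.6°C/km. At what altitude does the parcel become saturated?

T and T_d converge at 9.7 − 1.6 = 8.1°C per km
Height above start = (36.53 − 17.9) / 8.1 = 2.3 km
LCL altitude = 1000 m + 2300 m = 3300 m

3.3 km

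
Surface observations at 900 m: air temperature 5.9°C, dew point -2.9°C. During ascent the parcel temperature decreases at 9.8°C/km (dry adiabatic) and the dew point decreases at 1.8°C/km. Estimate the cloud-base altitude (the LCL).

2000 m

T and T_d converge at 9.8 − 1.8 = 8°C per km
Height above start = (5.9 − (-2.9)) / 8 = 1.1 km
LCL altitude = 900 m + 1100 m = 2000 m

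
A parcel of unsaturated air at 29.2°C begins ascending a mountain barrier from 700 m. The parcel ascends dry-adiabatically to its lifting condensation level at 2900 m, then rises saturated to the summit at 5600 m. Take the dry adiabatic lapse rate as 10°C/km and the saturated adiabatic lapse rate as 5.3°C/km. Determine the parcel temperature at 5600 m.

700–2900 m, dry: Δz = 2.2 km ⇒ ΔT = -22°C; T = 7.2°C
2900–5600 m, saturated: Δz = 2.7 km ⇒ ΔT = -14.31°C; T = -7.11°C

-7.11°C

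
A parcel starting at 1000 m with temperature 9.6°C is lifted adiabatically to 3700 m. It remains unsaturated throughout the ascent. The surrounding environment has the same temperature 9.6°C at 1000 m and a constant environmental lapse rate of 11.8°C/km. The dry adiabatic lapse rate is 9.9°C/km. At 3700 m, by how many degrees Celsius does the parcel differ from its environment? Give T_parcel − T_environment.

+5.13°C (parcel warmer than environment)

Parcel:
  From 1000 m to 3700 m (dry): cools by 9.9 × 2.7 = 26.73°C, giving -17.13°C.
Environment:
  From 1000 m to 3700 m (environment): cools by 11.8 × 2.7 = 31.86°C, giving -22.26°C.
T_parcel − T_env = -17.13 − (-22.26) = +5.13°C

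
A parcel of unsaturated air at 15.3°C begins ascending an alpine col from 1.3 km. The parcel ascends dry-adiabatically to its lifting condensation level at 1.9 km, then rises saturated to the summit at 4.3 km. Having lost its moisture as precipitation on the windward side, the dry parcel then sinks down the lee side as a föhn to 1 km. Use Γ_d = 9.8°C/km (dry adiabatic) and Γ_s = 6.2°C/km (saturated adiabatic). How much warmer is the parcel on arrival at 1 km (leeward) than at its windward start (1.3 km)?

+11.58°C

From 1300 m to 1900 m (dry): cools by 9.8 × 0.6 = 5.88°C, giving 9.42°C.
From 1900 m to 4300 m (saturated): cools by 6.2 × 2.4 = 14.88°C, giving -5.46°C.
From 4300 m to 1000 m (dry descent): warms by 9.8 × 3.3 = 32.34°C, giving 26.88°C.
Net change vs windward start: 26.88 − 15.3 = +11.58°C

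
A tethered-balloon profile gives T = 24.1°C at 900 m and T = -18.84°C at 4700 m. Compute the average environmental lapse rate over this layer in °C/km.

Γ = −ΔT/Δz = (24.1 − (-18.84)) / (4700 − 900) m
  = 42.94°C / 3.8 km = 11.3°C/km

11.3°C/km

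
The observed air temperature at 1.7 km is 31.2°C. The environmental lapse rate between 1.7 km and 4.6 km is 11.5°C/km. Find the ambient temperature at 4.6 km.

-2.15°C

From 1700 m to 4600 m (environmental): cools by 11.5 × 2.9 = 33.35°C, giving -2.15°C.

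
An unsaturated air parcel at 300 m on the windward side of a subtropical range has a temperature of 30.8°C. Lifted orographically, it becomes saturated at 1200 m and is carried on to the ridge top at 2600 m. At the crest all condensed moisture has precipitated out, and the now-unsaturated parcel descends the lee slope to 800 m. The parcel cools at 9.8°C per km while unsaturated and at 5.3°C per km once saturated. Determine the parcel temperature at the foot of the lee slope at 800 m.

32.2°C

From 300 m to 1200 m (dry): cools by 9.8 × 0.9 = 8.82°C, giving 21.98°C.
From 1200 m to 2600 m (saturated): cools by 5.3 × 1.4 = 7.42°C, giving 14.56°C.
From 2600 m to 800 m (dry descent): warms by 9.8 × 1.8 = 17.64°C, giving 32.2°C.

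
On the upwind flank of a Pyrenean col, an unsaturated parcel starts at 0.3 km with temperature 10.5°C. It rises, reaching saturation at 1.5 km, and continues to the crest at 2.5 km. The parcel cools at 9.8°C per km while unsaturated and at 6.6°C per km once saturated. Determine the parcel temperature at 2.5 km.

-7.86°C

Dry to 1500 m: -9.8 × 1.2 km = -11.76°C, so T = -1.26°C.
Saturated to 2500 m: -6.6 × 1 km = -6.6°C, so T = -7.86°C.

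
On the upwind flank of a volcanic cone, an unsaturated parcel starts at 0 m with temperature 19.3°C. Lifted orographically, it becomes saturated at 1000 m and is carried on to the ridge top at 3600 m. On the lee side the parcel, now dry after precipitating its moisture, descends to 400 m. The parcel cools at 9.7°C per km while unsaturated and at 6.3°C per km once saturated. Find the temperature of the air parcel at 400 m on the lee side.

Dry to 1000 m: -9.7 × 1 km = -9.7°C, so T = 9.6°C.
Saturated to 3600 m: -6.3 × 2.6 km = -16.38°C, so T = -6.78°C.
Dry descent to 400 m: +9.7 × 3.2 km = +31.04°C, so T = 24.26°C.

24.26°C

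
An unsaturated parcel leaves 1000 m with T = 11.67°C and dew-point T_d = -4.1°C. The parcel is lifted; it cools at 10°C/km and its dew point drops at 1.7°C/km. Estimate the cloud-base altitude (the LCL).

T and T_d converge at 10 − 1.7 = 8.3°C per km
Height above start = (11.67 − (-4.1)) / 8.3 = 1.9 km
LCL altitude = 1000 m + 1900 m = 2900 m

2900 m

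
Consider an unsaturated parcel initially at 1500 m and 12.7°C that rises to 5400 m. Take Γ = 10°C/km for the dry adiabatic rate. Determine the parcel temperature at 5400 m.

-26.3°C

Dry adiabatic to 5400 m: -10 × 3.9 km = -39°C, so T = -26.3°C.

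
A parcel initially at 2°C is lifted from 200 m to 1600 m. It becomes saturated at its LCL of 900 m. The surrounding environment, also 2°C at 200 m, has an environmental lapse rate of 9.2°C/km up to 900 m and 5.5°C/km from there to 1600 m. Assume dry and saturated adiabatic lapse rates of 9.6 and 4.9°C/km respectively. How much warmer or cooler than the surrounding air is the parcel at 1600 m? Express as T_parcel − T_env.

+0.14°C (parcel warmer than environment)

Parcel:
  From 200 m to 900 m (dry): cools by 9.6 × 0.7 = 6.72°C, giving -4.72°C.
  From 900 m to 1600 m (saturated): cools by 4.9 × 0.7 = 3.43°C, giving -8.15°C.
Environment:
  From 200 m to 900 m (environment, lower layer): cools by 9.2 × 0.7 = 6.44°C, giving -4.44°C.
  From 900 m to 1600 m (environment, upper layer): cools by 5.5 × 0.7 = 3.85°C, giving -8.29°C.
T_parcel − T_env = -8.15 − (-8.29) = +0.14°C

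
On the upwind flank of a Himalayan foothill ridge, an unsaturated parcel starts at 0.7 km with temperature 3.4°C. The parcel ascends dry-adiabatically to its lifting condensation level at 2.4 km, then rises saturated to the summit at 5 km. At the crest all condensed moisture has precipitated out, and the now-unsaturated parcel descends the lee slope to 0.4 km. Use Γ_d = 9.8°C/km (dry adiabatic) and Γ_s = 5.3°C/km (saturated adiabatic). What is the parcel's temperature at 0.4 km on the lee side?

700–2400 m, dry: Δz = 1.7 km ⇒ ΔT = -16.66°C; T = -13.26°C
2400–5000 m, saturated: Δz = 2.6 km ⇒ ΔT = -13.78°C; T = -27.04°C
5000–400 m, dry descent: Δz = 4.6 km ⇒ ΔT = +45.08°C; T = 18.04°C

18.04°C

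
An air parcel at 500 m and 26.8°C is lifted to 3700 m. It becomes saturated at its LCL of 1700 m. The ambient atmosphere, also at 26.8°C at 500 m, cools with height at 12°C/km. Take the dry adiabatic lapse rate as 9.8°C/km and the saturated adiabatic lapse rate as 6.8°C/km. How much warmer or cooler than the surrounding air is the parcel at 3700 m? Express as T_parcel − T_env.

Parcel:
  From 500 m to 1700 m (dry): cools by 9.8 × 1.2 = 11.76°C, giving 15.04°C.
  From 1700 m to 3700 m (saturated): cools by 6.8 × 2 = 13.6°C, giving 1.44°C.
Environment:
  From 500 m to 3700 m (environment): cools by 12 × 3.2 = 38.4°C, giving -11.6°C.
T_parcel − T_env = 1.44 − (-11.6) = +13.04°C

+13.04°C (parcel warmer than environment)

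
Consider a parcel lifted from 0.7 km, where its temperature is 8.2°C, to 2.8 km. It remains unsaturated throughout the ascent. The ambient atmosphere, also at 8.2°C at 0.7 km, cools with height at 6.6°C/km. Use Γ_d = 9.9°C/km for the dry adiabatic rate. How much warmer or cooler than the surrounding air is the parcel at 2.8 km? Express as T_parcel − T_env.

-6.93°C (parcel cooler than environment)

Parcel:
  700 → 2800 m (dry, 9.9°C/km): ΔT = -9.9 × 2.1 = -20.79°C → T = -12.59°C
Environment:
  700 → 2800 m (environment, 6.6°C/km): ΔT = -6.6 × 2.1 = -13.86°C → T = -5.66°C
T_parcel − T_env = -12.59 − (-5.66) = -6.93°C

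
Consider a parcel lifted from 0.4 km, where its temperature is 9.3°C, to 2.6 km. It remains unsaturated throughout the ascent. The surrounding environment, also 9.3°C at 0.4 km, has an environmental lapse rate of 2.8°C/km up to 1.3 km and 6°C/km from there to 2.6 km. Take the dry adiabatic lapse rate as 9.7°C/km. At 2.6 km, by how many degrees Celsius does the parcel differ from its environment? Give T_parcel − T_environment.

-11.02°C (parcel cooler than environment)

Parcel:
  Dry to 2600 m: -9.7 × 2.2 km = -21.34°C, so T = -12.04°C.
Environment:
  Environment, lower layer to 1300 m: -2.8 × 0.9 km = -2.52°C, so T = 6.78°C.
  Environment, upper layer to 2600 m: -6 × 1.3 km = -7.8°C, so T = -1.02°C.
T_parcel − T_env = -12.04 − (-1.02) = -11.02°C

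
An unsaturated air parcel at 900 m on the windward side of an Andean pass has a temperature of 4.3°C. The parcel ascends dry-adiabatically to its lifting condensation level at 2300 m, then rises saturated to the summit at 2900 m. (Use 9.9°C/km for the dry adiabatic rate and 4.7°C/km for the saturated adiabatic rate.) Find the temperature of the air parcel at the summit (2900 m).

-12.38°C

Dry to 2300 m: -9.9 × 1.4 km = -13.86°C, so T = -9.56°C.
Saturated to 2900 m: -4.7 × 0.6 km = -2.82°C, so T = -12.38°C.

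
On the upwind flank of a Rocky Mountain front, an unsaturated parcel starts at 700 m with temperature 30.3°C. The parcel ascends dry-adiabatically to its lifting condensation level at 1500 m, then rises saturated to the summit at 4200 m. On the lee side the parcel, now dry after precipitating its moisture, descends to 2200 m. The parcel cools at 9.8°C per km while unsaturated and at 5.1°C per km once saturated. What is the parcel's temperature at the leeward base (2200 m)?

700–1500 m, dry: Δz = 0.8 km ⇒ ΔT = -7.84°C; T = 22.46°C
1500–4200 m, saturated: Δz = 2.7 km ⇒ ΔT = -13.77°C; T = 8.69°C
4200–2200 m, dry descent: Δz = 2 km ⇒ ΔT = +19.6°C; T = 28.29°C

28.29°C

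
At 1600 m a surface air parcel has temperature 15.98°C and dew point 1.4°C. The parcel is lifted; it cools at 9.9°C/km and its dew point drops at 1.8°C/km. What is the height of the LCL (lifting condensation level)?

3400 m

T and T_d converge at 9.9 − 1.8 = 8.1°C per km
Height above start = (15.98 − 1.4) / 8.1 = 1.8 km
LCL altitude = 1600 m + 1800 m = 3400 m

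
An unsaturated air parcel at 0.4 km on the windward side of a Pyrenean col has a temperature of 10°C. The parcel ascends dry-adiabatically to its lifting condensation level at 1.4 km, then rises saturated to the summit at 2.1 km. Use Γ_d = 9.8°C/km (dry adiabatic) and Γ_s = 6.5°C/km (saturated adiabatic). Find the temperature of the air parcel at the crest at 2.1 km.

-4.35°C

400–1400 m, dry: Δz = 1 km ⇒ ΔT = -9.8°C; T = 0.2°C
1400–2100 m, saturated: Δz = 0.7 km ⇒ ΔT = -4.55°C; T = -4.35°C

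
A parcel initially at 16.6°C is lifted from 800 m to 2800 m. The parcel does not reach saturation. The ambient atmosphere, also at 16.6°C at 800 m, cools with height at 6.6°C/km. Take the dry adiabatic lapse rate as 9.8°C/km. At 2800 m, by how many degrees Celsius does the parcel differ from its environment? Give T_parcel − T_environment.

-6.4°C (parcel cooler than environment)

Parcel:
  Dry to 2800 m: -9.8 × 2 km = -19.6°C, so T = -3°C.
Environment:
  Environment to 2800 m: -6.6 × 2 km = -13.2°C, so T = 3.4°C.
T_parcel − T_env = -3 − 3.4 = -6.4°C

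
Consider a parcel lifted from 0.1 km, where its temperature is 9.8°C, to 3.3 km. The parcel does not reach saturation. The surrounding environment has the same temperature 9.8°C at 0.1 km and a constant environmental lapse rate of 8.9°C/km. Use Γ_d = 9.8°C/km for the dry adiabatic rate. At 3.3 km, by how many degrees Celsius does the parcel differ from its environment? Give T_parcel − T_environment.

-2.88°C (parcel cooler than environment)

Parcel:
  100–3300 m, dry: Δz = 3.2 km ⇒ ΔT = -31.36°C; T = -21.56°C
Environment:
  100–3300 m, environment: Δz = 3.2 km ⇒ ΔT = -28.48°C; T = -18.68°C
T_parcel − T_env = -21.56 − (-18.68) = -2.88°C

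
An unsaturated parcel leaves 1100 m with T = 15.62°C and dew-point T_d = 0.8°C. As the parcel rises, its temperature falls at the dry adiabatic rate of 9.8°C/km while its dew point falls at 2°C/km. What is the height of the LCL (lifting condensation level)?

T and T_d converge at 9.8 − 2 = 7.8°C per km
Height above start = (15.62 − 0.8) / 7.8 = 1.9 km
LCL altitude = 1100 m + 1900 m = 3000 m

3000 m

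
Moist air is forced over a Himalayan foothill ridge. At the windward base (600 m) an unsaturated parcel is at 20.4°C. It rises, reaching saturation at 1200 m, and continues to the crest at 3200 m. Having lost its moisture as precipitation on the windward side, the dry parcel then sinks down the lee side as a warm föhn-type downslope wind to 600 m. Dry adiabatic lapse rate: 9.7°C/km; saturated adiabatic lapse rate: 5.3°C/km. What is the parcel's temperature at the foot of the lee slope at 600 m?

29.2°C

Dry to 1200 m: -9.7 × 0.6 km = -5.82°C, so T = 14.58°C.
Saturated to 3200 m: -5.3 × 2 km = -10.6°C, so T = 3.98°C.
Dry descent to 600 m: +9.7 × 2.6 km = +25.22°C, so T = 29.2°C.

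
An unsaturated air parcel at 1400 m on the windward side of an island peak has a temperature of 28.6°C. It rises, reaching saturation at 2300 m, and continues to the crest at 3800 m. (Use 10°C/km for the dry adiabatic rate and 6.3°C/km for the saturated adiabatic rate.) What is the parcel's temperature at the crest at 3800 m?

10.15°C

From 1400 m to 2300 m (dry): cools by 10 × 0.9 = 9°C, giving 19.6°C.
From 2300 m to 3800 m (saturated): cools by 6.3 × 1.5 = 9.45°C, giving 10.15°C.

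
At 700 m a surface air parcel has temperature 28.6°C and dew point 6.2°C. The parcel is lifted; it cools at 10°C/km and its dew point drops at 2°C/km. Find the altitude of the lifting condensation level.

3500 m

T and T_d converge at 10 − 2 = 8°C per km
Height above start = (28.6 − 6.2) / 8 = 2.8 km
LCL altitude = 700 m + 2800 m = 3500 m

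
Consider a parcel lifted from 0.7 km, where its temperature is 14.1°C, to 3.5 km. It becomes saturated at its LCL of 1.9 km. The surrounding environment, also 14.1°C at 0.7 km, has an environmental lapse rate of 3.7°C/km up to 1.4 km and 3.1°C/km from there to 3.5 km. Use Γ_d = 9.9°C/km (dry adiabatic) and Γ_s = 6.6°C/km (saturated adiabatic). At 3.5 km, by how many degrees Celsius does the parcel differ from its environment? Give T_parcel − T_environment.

Parcel:
  700–1900 m, dry: Δz = 1.2 km ⇒ ΔT = -11.88°C; T = 2.22°C
  1900–3500 m, saturated: Δz = 1.6 km ⇒ ΔT = -10.56°C; T = -8.34°C
Environment:
  700–1400 m, environment, lower layer: Δz = 0.7 km ⇒ ΔT = -2.59°C; T = 11.51°C
  1400–3500 m, environment, upper layer: Δz = 2.1 km ⇒ ΔT = -6.51°C; T = 5°C
T_parcel − T_env = -8.34 − 5 = -13.34°C

-13.34°C (parcel cooler than environment)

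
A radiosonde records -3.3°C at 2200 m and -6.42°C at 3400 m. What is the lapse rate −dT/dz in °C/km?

2.6°C/km

Γ = −ΔT/Δz = (-3.3 − (-6.42)) / (3400 − 2200) m
  = 3.12°C / 1.2 km = 2.6°C/km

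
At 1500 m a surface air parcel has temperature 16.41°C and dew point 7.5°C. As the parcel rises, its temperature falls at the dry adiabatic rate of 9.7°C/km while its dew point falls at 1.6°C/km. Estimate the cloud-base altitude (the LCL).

T and T_d converge at 9.7 − 1.6 = 8.1°C per km
Height above start = (16.41 − 7.5) / 8.1 = 1.1 km
LCL altitude = 1500 m + 1100 m = 2600 m

2600 m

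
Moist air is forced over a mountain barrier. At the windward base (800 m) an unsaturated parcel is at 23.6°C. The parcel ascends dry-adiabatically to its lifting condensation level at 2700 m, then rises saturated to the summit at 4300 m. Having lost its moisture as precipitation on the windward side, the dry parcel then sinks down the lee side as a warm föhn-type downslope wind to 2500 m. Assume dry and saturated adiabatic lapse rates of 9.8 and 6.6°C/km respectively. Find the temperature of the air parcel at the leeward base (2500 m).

From 800 m to 2700 m (dry): cools by 9.8 × 1.9 = 18.62°C, giving 4.98°C.
From 2700 m to 4300 m (saturated): cools by 6.6 × 1.6 = 10.56°C, giving -5.58°C.
From 4300 m to 2500 m (dry descent): warms by 9.8 × 1.8 = 17.64°C, giving 12.06°C.

12.06°C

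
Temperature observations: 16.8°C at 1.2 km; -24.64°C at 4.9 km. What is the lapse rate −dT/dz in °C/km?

11.2°C/km

Γ = −ΔT/Δz = (16.8 − (-24.64)) / (4900 − 1200) m
  = 41.44°C / 3.7 km = 11.2°C/km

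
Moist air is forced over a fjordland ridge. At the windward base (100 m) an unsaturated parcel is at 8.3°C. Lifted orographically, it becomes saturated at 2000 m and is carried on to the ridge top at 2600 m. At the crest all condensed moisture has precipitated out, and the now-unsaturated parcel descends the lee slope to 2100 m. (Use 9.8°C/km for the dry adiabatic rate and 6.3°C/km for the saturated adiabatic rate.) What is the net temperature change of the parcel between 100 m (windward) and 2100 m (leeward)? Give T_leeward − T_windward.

-17.5°C

From 100 m to 2000 m (dry): cools by 9.8 × 1.9 = 18.62°C, giving -10.32°C.
From 2000 m to 2600 m (saturated): cools by 6.3 × 0.6 = 3.78°C, giving -14.1°C.
From 2600 m to 2100 m (dry descent): warms by 9.8 × 0.5 = 4.9°C, giving -9.2°C.
Net change vs windward start: -9.2 − 8.3 = -17.5°C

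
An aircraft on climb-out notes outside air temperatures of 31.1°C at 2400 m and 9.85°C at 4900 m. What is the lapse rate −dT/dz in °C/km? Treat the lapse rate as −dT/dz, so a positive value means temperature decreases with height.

8.5°C/km

Γ = −ΔT/Δz = (31.1 − 9.85) / (4900 − 2400) m
  = 21.25°C / 2.5 km = 8.5°C/km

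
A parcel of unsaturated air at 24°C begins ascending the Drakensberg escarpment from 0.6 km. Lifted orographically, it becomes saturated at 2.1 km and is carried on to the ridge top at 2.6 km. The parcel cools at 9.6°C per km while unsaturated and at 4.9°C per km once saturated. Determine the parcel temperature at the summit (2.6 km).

600 → 2100 m (dry, 9.6°C/km): ΔT = -9.6 × 1.5 = -14.4°C → T = 9.6°C
2100 → 2600 m (saturated, 4.9°C/km): ΔT = -4.9 × 0.5 = -2.45°C → T = 7.15°C

7.15°C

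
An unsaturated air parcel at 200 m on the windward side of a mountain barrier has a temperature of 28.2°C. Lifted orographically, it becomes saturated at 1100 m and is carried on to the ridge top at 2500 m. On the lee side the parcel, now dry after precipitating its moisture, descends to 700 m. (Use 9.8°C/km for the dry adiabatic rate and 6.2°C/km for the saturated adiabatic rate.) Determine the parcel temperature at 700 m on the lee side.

28.34°C

Dry to 1100 m: -9.8 × 0.9 km = -8.82°C, so T = 19.38°C.
Saturated to 2500 m: -6.2 × 1.4 km = -8.68°C, so T = 10.7°C.
Dry descent to 700 m: +9.8 × 1.8 km = +17.64°C, so T = 28.34°C.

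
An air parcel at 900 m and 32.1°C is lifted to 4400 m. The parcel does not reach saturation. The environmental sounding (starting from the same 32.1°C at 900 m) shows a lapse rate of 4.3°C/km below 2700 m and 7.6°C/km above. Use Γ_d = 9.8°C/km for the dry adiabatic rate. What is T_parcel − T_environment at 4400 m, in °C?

Parcel:
  Dry to 4400 m: -9.8 × 3.5 km = -34.3°C, so T = -2.2°C.
Environment:
  Environment, lower layer to 2700 m: -4.3 × 1.8 km = -7.74°C, so T = 24.36°C.
  Environment, upper layer to 4400 m: -7.6 × 1.7 km = -12.92°C, so T = 11.44°C.
T_parcel − T_env = -2.2 − 11.44 = -13.64°C

-13.64°C (parcel cooler than environment)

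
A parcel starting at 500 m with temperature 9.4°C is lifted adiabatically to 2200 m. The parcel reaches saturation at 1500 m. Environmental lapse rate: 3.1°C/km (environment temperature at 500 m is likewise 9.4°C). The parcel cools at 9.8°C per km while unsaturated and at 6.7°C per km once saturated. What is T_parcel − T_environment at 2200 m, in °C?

Parcel:
  Dry to 1500 m: -9.8 × 1 km = -9.8°C, so T = -0.4°C.
  Saturated to 2200 m: -6.7 × 0.7 km = -4.69°C, so T = -5.09°C.
Environment:
  Environment to 2200 m: -3.1 × 1.7 km = -5.27°C, so T = 4.13°C.
T_parcel − T_env = -5.09 − 4.13 = -9.22°C

-9.22°C (parcel cooler than environment)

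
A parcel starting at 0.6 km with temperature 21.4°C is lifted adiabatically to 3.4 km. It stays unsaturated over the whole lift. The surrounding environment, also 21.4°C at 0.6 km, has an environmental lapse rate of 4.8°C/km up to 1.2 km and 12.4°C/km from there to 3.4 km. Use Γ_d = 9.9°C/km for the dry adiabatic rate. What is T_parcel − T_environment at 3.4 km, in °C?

+2.44°C (parcel warmer than environment)

Parcel:
  600 → 3400 m (dry, 9.9°C/km): ΔT = -9.9 × 2.8 = -27.72°C → T = -6.32°C
Environment:
  600 → 1200 m (environment, lower layer, 4.8°C/km): ΔT = -4.8 × 0.6 = -2.88°C → T = 18.52°C
  1200 → 3400 m (environment, upper layer, 12.4°C/km): ΔT = -12.4 × 2.2 = -27.28°C → T = -8.76°C
T_parcel − T_env = -6.32 − (-8.76) = +2.44°C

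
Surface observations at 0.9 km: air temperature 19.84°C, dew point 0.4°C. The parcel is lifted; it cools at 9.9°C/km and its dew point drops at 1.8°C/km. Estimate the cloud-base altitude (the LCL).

T and T_d converge at 9.9 − 1.8 = 8.1°C per km
Height above start = (19.84 − 0.4) / 8.1 = 2.4 km
LCL altitude = 900 m + 2400 m = 3300 m

3.3 km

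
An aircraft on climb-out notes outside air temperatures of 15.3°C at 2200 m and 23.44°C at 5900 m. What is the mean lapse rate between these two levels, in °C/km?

-2.2°C/km

Γ = −ΔT/Δz = (15.3 − 23.44) / (5900 − 2200) m
  = -8.14°C / 3.7 km = -2.2°C/km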